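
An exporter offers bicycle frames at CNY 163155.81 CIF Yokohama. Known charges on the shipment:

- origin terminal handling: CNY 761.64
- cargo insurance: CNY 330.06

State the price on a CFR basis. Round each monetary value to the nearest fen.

CFR price: CNY 162825.75

Not relevant to the conversion: origin terminal — on the seller under both CIF and CFR; already in the CIF price and stays in the CFR price.
From CIF to CFR, the seller no longer bears: insurance.
CFR price = 163155.81 − 330.06 = 162825.75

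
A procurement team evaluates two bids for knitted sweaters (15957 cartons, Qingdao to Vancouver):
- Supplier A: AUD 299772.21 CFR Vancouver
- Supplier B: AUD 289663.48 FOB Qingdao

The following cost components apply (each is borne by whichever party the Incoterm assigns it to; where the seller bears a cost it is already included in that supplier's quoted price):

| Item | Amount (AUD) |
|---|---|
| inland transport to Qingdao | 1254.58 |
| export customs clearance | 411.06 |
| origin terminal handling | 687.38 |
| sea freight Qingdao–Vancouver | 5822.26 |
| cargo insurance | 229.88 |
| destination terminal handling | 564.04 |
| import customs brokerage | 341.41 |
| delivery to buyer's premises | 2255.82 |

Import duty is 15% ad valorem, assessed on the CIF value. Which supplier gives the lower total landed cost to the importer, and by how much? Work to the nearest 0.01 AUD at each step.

Supplier B is cheaper by AUD 4929.44

Supplier A (CFR):
CIF value = CFR price + insurance = 299772.21 + 229.88 = 300002.09
Import duty = 300002.09 × 15% = 45000.31
Buyer bears (A): 229.88 + 564.04 + 341.41 + 2255.82 = 3391.15
Landed cost (A) = invoice 299772.21 + 3391.15 + duty 45000.31 = 348163.67
Supplier B (FOB):
CIF value = FOB price + freight + insurance = 289663.48 + 5822.26 + 229.88 = 295715.62
Import duty = 295715.62 × 15% = 44357.34
Buyer bears (B): 5822.26 + 229.88 + 564.04 + 341.41 + 2255.82 = 9213.41
Landed cost (B) = invoice 289663.48 + 9213.41 + duty 44357.34 = 343234.23
Difference = |348163.67 − 343234.23| = 4929.44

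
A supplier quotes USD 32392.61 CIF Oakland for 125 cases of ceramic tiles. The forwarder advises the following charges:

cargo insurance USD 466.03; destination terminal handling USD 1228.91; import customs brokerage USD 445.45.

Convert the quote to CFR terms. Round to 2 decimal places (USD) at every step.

CFR price: USD 31926.58

Not relevant to the conversion: brokerage, destination terminal — on the buyer under both terms; not part of either seller's price.
From CIF to CFR, the seller no longer bears: insurance.
CFR price = 32392.61 − 466.03 = 31926.58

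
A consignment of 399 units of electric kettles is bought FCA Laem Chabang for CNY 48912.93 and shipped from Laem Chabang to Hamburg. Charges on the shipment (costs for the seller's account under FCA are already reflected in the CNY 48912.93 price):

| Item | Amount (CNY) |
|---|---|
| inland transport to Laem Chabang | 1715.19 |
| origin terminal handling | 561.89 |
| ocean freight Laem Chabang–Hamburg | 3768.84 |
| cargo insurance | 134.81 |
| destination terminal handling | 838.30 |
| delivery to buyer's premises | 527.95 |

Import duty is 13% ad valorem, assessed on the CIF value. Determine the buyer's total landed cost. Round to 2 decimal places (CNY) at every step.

Total landed cost: CNY 61683.92

FCA: the seller delivers export-cleared goods to the carrier; the buyer bears costs from that point.
Already in the invoice (seller's account under FCA): inland to port — exclude.
CIF value = FCA price + origin terminal + freight + insurance = 48912.93 + 561.89 + 3768.84 + 134.81 = 53378.47
Import duty = 53378.47 × 13% = 6939.20
Buyer bears: origin terminal 561.89 + freight 3768.84 + insurance 134.81 + destination terminal 838.30 + delivery 527.95 + duty 6939.20 = 12770.99
Landed cost = invoice 48912.93 + 12770.99 = 61683.92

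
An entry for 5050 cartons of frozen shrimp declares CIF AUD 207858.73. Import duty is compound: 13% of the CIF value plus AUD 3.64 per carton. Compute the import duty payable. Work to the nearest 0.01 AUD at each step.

Ad valorem component: 207858.73 × 13% = 27021.63
Specific component: 5050 × 3.64 = 18382.00
Import duty = 27021.63 + 18382.00 = 45403.63

Import duty: AUD 45403.63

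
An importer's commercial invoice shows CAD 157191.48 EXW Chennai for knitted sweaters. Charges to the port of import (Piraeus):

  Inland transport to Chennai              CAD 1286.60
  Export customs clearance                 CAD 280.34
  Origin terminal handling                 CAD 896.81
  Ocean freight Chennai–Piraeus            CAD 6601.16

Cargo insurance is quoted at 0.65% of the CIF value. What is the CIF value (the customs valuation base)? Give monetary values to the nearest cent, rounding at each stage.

CIF value: CAD 167344.13

Let C be the CIF value. C = EXW price + pre-shipment costs + freight + 0.65% × C
C − 0.65% × C = 157191.48 + 1286.60 + 280.34 + 896.81 + 6601.16
0.9935 × C = 166256.39
C = 166256.39 / 0.9935 = 167344.13
Insurance premium = 0.65% × 167344.13 = 1087.74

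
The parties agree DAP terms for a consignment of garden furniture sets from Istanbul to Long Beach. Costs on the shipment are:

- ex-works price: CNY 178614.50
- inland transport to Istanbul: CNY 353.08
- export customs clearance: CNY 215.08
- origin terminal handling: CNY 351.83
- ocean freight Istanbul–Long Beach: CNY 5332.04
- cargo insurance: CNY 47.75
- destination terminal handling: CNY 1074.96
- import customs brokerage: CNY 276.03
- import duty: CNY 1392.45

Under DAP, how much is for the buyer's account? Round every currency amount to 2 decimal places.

Buyer's account: CNY 1668.48

DAP: the seller bears all costs to the named destination except import duty and clearance.
Seller's account: goods 178614.50 + inland to port 353.08 + export clearance 215.08 + origin terminal 351.83 + freight 5332.04 + insurance 47.75 + destination terminal 1074.96 = 185989.24
Buyer's account: brokerage 276.03 + duty 1392.45 = 1668.48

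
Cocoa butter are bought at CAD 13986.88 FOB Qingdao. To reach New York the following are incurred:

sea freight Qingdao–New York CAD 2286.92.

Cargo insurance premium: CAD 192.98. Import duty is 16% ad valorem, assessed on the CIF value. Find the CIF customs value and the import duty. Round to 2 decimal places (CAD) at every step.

CIF value: CAD 16466.78; import duty: CAD 2634.68

CIF = FOB price + freight + insurance
CIF = 13986.88 + 2286.92 + 192.98 = 16466.78
Import duty = 16466.78 × 16% = 2634.68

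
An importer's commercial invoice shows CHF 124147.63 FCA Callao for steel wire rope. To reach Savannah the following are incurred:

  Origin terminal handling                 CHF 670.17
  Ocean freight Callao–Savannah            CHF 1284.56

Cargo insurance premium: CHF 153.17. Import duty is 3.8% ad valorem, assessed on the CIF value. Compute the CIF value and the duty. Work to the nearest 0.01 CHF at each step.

CIF value: CHF 126255.53; import duty: CHF 4797.71

CIF = FCA price + pre-shipment costs + freight + insurance
CIF = 124147.63 + 670.17 + 1284.56 + 153.17 = 126255.53
Import duty = 126255.53 × 3.8% = 4797.71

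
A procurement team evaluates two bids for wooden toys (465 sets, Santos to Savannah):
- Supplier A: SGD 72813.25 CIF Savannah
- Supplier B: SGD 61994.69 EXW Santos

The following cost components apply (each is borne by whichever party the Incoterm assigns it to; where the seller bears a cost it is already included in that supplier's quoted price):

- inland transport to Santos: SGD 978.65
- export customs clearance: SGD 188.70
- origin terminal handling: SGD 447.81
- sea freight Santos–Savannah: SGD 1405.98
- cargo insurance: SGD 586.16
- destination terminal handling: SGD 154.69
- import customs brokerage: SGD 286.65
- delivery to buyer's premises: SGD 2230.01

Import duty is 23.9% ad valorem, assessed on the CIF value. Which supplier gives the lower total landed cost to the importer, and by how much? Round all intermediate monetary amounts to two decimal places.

Supplier A (CIF):
The CIF price already equals the CIF value: 72813.25
Import duty = 72813.25 × 23.9% = 17402.37
Buyer bears (A): 154.69 + 286.65 + 2230.01 = 2671.35
Landed cost (A) = invoice 72813.25 + 2671.35 + duty 17402.37 = 92886.97
Supplier B (EXW):
CIF value = EXW price + inland to port + export clearance + origin terminal + freight + insurance = 61994.69 + 978.65 + 188.70 + 447.81 + 1405.98 + 586.16 = 65601.99
Import duty = 65601.99 × 23.9% = 15678.88
Buyer bears (B): 978.65 + 188.70 + 447.81 + 1405.98 + 586.16 + 154.69 + 286.65 + 2230.01 = 6278.65
Landed cost (B) = invoice 61994.69 + 6278.65 + duty 15678.88 = 83952.22
Difference = |92886.97 − 83952.22| = 8934.75

Supplier B is cheaper by SGD 8934.75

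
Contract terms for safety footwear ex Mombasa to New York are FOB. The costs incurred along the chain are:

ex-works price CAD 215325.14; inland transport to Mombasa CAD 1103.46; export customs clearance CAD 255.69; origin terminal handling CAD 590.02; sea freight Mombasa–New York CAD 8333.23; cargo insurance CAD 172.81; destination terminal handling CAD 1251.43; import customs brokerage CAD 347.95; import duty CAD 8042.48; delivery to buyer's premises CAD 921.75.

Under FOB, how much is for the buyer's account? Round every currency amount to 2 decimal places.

Buyer's account: CAD 19069.65

FOB: the seller bears costs until goods are on board at the origin port; the buyer bears freight, insurance and all costs thereafter.
Seller's account: goods 215325.14 + inland to port 1103.46 + export clearance 255.69 + origin terminal 590.02 = 217274.31
Buyer's account: freight 8333.23 + insurance 172.81 + destination terminal 1251.43 + brokerage 347.95 + duty 8042.48 + delivery 921.75 = 19069.65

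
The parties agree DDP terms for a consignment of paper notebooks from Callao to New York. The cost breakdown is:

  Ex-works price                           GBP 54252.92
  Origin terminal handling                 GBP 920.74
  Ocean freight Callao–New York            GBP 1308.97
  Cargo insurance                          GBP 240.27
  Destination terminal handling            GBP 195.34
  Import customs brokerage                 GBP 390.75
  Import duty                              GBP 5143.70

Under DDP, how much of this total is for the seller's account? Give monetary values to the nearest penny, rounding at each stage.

DDP: the seller bears all costs including import duty.
Seller's account: goods 54252.92 + origin terminal 920.74 + freight 1308.97 + insurance 240.27 + destination terminal 195.34 + brokerage 390.75 + duty 5143.70 = 62452.69
Buyer's account: 0.00

Seller's account: GBP 62452.69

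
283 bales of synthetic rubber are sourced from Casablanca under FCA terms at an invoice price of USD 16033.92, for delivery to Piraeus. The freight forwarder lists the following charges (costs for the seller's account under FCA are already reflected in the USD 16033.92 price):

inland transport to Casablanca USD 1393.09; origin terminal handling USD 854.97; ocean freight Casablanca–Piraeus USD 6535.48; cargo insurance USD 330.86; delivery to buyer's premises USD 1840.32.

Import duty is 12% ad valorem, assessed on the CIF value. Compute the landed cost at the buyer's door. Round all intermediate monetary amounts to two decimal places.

Total landed cost: USD 28446.18

FCA: the seller delivers export-cleared goods to the carrier; the buyer bears costs from that point.
Already in the invoice (seller's account under FCA): inland to port — exclude.
CIF value = FCA price + origin terminal + freight + insurance = 16033.92 + 854.97 + 6535.48 + 330.86 = 23755.23
Import duty = 23755.23 × 12% = 2850.63
Buyer bears: origin terminal 854.97 + freight 6535.48 + insurance 330.86 + delivery 1840.32 + duty 2850.63 = 12412.26
Landed cost = invoice 16033.92 + 12412.26 = 28446.18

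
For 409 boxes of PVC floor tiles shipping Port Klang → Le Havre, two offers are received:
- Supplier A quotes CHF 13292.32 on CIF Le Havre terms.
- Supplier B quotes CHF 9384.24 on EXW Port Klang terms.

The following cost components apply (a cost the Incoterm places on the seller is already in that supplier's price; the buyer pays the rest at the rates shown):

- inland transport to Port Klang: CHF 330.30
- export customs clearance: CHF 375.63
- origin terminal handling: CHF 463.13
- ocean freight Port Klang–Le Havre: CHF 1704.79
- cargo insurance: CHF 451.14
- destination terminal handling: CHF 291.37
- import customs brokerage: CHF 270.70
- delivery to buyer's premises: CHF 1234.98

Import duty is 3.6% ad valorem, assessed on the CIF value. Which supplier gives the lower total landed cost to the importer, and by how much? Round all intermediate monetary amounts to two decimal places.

Supplier A (CIF):
The CIF price already equals the CIF value: 13292.32
Import duty = 13292.32 × 3.6% = 478.52
Buyer bears (A): 291.37 + 270.70 + 1234.98 = 1797.05
Landed cost (A) = invoice 13292.32 + 1797.05 + duty 478.52 = 15567.89
Supplier B (EXW):
CIF value = EXW price + inland to port + export clearance + origin terminal + freight + insurance = 9384.24 + 330.30 + 375.63 + 463.13 + 1704.79 + 451.14 = 12709.23
Import duty = 12709.23 × 3.6% = 457.53
Buyer bears (B): 330.30 + 375.63 + 463.13 + 1704.79 + 451.14 + 291.37 + 270.70 + 1234.98 = 5122.04
Landed cost (B) = invoice 9384.24 + 5122.04 + duty 457.53 = 14963.81
Difference = |15567.89 − 14963.81| = 604.08

Supplier B is cheaper by CHF 604.08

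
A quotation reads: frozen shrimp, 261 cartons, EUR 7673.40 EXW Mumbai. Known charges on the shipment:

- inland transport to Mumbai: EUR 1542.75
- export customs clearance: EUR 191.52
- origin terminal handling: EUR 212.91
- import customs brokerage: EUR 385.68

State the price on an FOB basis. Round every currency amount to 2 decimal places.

FOB price: EUR 9620.58

Not relevant to the conversion: brokerage — on the buyer under both terms; not part of either seller's price.
From EXW to FOB, the seller additionally bears: inland to port, export clearance, origin terminal.
FOB price = 7673.40 + 1542.75 + 191.52 + 212.91 = 9620.58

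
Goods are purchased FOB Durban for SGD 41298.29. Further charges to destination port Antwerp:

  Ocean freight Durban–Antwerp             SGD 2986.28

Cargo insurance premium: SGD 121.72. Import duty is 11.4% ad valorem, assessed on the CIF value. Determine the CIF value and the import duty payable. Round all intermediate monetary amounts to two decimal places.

CIF value: SGD 44406.29; import duty: SGD 5062.32

CIF = FOB price + freight + insurance
CIF = 41298.29 + 2986.28 + 121.72 = 44406.29
Import duty = 44406.29 × 11.4% = 5062.32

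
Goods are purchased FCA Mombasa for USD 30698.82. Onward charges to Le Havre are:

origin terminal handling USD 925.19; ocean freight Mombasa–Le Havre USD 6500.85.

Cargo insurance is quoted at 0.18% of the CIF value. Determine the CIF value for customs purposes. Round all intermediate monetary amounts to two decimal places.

CIF value: USD 38193.61

Let C be the CIF value. C = FCA price + pre-shipment costs + freight + 0.18% × C
C − 0.18% × C = 30698.82 + 925.19 + 6500.85
0.9982 × C = 38124.86
C = 38124.86 / 0.9982 = 38193.61
Insurance premium = 0.18% × 38193.61 = 68.75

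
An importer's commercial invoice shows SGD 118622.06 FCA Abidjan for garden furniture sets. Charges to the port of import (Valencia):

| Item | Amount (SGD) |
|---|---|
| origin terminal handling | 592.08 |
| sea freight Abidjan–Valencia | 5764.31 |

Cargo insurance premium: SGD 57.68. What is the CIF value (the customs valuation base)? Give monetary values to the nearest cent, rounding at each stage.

CIF = FCA price + pre-shipment costs + freight + insurance
CIF = 118622.06 + 592.08 + 5764.31 + 57.68 = 125036.13

CIF value: SGD 125036.13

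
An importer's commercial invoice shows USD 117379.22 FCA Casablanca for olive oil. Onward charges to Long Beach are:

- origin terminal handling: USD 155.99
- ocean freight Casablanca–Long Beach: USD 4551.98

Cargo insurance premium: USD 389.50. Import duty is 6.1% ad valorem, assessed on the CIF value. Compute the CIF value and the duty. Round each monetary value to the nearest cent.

CIF = FCA price + pre-shipment costs + freight + insurance
CIF = 117379.22 + 155.99 + 4551.98 + 389.50 = 122476.69
Import duty = 122476.69 × 6.1% = 7471.08

CIF value: USD 122476.69; import duty: USD 7471.08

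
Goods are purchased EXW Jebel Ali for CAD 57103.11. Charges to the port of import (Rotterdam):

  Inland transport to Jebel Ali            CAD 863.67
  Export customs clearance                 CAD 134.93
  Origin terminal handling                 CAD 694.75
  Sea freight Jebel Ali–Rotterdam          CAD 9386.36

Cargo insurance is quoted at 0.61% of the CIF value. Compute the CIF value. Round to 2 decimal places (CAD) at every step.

CIF value: CAD 68601.29

Let C be the CIF value. C = EXW price + pre-shipment costs + freight + 0.61% × C
C − 0.61% × C = 57103.11 + 863.67 + 134.93 + 694.75 + 9386.36
0.9939 × C = 68182.82
C = 68182.82 / 0.9939 = 68601.29
Insurance premium = 0.61% × 68601.29 = 418.47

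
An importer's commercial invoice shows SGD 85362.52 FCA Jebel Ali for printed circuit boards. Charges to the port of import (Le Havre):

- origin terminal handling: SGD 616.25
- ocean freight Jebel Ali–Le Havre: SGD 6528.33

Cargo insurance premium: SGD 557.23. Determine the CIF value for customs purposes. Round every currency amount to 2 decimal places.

CIF value: SGD 93064.33

CIF = FCA price + pre-shipment costs + freight + insurance
CIF = 85362.52 + 616.25 + 6528.33 + 557.23 = 93064.33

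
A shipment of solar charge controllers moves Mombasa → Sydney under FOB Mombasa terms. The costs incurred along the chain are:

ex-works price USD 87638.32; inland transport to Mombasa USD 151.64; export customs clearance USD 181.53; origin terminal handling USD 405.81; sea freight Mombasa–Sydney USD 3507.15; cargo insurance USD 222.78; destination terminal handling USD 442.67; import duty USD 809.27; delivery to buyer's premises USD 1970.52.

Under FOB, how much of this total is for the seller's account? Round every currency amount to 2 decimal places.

FOB: the seller bears costs until goods are on board at the origin port; the buyer bears freight, insurance and all costs thereafter.
Seller's account: goods 87638.32 + inland to port 151.64 + export clearance 181.53 + origin terminal 405.81 = 88377.30
Buyer's account: freight 3507.15 + insurance 222.78 + destination terminal 442.67 + duty 809.27 + delivery 1970.52 = 6952.39

Seller's account: USD 88377.30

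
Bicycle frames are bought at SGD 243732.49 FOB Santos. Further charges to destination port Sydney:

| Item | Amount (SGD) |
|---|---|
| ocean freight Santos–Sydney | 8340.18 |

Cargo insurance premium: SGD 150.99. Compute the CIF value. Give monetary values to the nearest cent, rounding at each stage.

CIF value: SGD 252223.66

CIF = FOB price + freight + insurance
CIF = 243732.49 + 8340.18 + 150.99 = 252223.66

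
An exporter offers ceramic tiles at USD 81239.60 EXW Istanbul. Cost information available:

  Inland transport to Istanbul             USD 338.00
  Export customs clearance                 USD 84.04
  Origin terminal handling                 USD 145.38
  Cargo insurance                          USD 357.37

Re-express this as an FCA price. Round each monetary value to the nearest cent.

FCA price: USD 81661.64

Not relevant to the conversion: origin terminal, insurance — on the buyer under both terms; not part of either seller's price.
From EXW to FCA, the seller additionally bears: inland to port, export clearance.
FCA price = 81239.60 + 338.00 + 84.04 = 81661.64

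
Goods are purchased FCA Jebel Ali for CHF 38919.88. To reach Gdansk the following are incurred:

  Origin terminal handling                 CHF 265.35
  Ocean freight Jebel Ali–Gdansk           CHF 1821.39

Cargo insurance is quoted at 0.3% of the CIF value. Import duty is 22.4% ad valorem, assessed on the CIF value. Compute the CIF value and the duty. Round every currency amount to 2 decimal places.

Let C be the CIF value. C = FCA price + pre-shipment costs + freight + 0.3% × C
C − 0.3% × C = 38919.88 + 265.35 + 1821.39
0.997 × C = 41006.62
C = 41006.62 / 0.997 = 41130.01
Insurance premium = 0.3% × 41130.01 = 123.39
Import duty = 41130.01 × 22.4% = 9213.12

CIF value: CHF 41130.01; import duty: CHF 9213.12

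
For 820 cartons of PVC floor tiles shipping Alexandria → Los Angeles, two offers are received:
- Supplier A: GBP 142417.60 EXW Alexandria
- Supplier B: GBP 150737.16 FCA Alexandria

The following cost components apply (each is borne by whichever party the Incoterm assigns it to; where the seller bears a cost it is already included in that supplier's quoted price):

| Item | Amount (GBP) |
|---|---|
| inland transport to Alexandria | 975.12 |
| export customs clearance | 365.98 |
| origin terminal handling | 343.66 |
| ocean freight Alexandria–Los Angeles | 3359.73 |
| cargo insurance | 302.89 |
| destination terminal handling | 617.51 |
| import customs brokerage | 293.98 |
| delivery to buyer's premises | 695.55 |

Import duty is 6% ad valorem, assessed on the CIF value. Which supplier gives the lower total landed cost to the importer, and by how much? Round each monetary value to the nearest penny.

Supplier A (EXW):
CIF value = EXW price + inland to port + export clearance + origin terminal + freight + insurance = 142417.60 + 975.12 + 365.98 + 343.66 + 3359.73 + 302.89 = 147764.98
Import duty = 147764.98 × 6% = 8865.90
Buyer bears (A): 975.12 + 365.98 + 343.66 + 3359.73 + 302.89 + 617.51 + 293.98 + 695.55 = 6954.42
Landed cost (A) = invoice 142417.60 + 6954.42 + duty 8865.90 = 158237.92
Supplier B (FCA):
CIF value = FCA price + origin terminal + freight + insurance = 150737.16 + 343.66 + 3359.73 + 302.89 = 154743.44
Import duty = 154743.44 × 6% = 9284.61
Buyer bears (B): 343.66 + 3359.73 + 302.89 + 617.51 + 293.98 + 695.55 = 5613.32
Landed cost (B) = invoice 150737.16 + 5613.32 + duty 9284.61 = 165635.09
Difference = |158237.92 − 165635.09| = 7397.17

Supplier A is cheaper by GBP 7397.17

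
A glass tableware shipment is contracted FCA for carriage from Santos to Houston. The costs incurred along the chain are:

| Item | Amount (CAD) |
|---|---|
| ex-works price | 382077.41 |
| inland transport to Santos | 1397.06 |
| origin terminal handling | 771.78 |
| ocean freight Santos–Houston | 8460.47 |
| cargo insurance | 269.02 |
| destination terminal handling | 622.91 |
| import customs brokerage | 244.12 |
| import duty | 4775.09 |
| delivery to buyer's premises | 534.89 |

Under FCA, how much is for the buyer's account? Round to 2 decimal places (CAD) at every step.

FCA: the seller delivers export-cleared goods to the carrier; the buyer bears costs from that point.
Seller's account: goods 382077.41 + inland to port 1397.06 = 383474.47
Buyer's account: origin terminal 771.78 + freight 8460.47 + insurance 269.02 + destination terminal 622.91 + brokerage 244.12 + duty 4775.09 + delivery 534.89 = 15678.28

Buyer's account: CAD 15678.28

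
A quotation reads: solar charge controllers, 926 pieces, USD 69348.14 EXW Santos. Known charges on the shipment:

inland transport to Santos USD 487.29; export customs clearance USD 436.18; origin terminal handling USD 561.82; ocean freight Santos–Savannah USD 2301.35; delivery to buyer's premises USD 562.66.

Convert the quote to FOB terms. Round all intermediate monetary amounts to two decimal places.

Not relevant to the conversion: delivery, freight — on the buyer under both terms; not part of either seller's price.
From EXW to FOB, the seller additionally bears: inland to port, export clearance, origin terminal.
FOB price = 69348.14 + 487.29 + 436.18 + 561.82 = 70833.43

FOB price: USD 70833.43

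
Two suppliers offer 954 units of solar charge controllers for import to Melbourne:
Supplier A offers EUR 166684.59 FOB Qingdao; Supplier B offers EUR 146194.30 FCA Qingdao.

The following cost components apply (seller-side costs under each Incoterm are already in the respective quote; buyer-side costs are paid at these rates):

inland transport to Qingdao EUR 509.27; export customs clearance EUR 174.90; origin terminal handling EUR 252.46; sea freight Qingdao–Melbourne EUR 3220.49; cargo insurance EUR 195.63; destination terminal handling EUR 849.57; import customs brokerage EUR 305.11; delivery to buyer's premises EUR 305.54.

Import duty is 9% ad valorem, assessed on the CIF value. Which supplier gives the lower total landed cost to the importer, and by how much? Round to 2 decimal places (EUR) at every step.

Supplier A (FOB):
CIF value = FOB price + freight + insurance = 166684.59 + 3220.49 + 195.63 = 170100.71
Import duty = 170100.71 × 9% = 15309.06
Buyer bears (A): 3220.49 + 195.63 + 849.57 + 305.11 + 305.54 = 4876.34
Landed cost (A) = invoice 166684.59 + 4876.34 + duty 15309.06 = 186869.99
Supplier B (FCA):
CIF value = FCA price + origin terminal + freight + insurance = 146194.30 + 252.46 + 3220.49 + 195.63 = 149862.88
Import duty = 149862.88 × 9% = 13487.66
Buyer bears (B): 252.46 + 3220.49 + 195.63 + 849.57 + 305.11 + 305.54 = 5128.80
Landed cost (B) = invoice 146194.30 + 5128.80 + duty 13487.66 = 164810.76
Difference = |186869.99 − 164810.76| = 22059.23

Supplier B is cheaper by EUR 22059.23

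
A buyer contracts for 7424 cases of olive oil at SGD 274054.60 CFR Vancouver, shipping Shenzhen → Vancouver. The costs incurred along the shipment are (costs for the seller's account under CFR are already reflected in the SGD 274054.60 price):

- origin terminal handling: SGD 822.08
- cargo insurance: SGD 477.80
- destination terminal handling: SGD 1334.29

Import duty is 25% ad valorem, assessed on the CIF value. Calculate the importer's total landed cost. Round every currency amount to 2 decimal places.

Total landed cost: SGD 344499.79

CFR: the seller pays costs through ocean freight to the destination port, but not insurance.
Already in the invoice (seller's account under CFR): origin terminal — exclude.
CIF value = CFR price + insurance = 274054.60 + 477.80 = 274532.40
Import duty = 274532.40 × 25% = 68633.10
Buyer bears: insurance 477.80 + destination terminal 1334.29 + duty 68633.10 = 70445.19
Landed cost = invoice 274054.60 + 70445.19 = 344499.79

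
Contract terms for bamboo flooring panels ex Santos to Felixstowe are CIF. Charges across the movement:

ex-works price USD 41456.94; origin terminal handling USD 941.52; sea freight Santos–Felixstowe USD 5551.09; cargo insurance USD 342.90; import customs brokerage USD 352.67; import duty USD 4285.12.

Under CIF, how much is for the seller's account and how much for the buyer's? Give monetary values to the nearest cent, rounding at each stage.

Seller: USD 48292.45; buyer: USD 4637.79

CIF: the seller pays costs through ocean freight and marine insurance to the destination port.
Seller's account: goods 41456.94 + origin terminal 941.52 + freight 5551.09 + insurance 342.90 = 48292.45
Buyer's account: brokerage 352.67 + duty 4285.12 = 4637.79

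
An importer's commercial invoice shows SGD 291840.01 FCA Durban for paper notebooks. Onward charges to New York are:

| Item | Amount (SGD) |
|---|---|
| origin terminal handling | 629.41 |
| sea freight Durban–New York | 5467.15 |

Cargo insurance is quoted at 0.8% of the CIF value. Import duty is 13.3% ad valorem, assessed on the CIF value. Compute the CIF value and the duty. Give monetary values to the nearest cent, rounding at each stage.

Let C be the CIF value. C = FCA price + pre-shipment costs + freight + 0.8% × C
C − 0.8% × C = 291840.01 + 629.41 + 5467.15
0.992 × C = 297936.57
C = 297936.57 / 0.992 = 300339.28
Insurance premium = 0.8% × 300339.28 = 2402.71
Import duty = 300339.28 × 13.3% = 39945.12

CIF value: SGD 300339.28; import duty: SGD 39945.12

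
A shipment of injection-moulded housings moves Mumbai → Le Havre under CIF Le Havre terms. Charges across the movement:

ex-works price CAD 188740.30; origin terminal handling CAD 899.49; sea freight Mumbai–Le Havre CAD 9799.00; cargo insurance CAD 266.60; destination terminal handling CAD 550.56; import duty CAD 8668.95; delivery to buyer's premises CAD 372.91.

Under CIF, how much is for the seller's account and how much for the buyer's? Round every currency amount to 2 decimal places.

Seller: CAD 199705.39; buyer: CAD 9592.42

CIF: the seller pays costs through ocean freight and marine insurance to the destination port.
Seller's account: goods 188740.30 + origin terminal 899.49 + freight 9799.00 + insurance 266.60 = 199705.39
Buyer's account: destination terminal 550.56 + duty 8668.95 + delivery 372.91 = 9592.42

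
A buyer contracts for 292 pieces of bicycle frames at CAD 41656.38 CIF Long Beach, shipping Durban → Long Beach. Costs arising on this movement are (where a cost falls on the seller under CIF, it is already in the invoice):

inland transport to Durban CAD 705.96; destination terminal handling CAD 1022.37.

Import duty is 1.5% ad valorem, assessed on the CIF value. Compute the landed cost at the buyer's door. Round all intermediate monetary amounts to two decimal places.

Total landed cost: CAD 43303.60

CIF: the seller pays costs through ocean freight and marine insurance to the destination port.
Already in the invoice (seller's account under CIF): inland to port — exclude.
The CIF price already equals the CIF value: 41656.38
Import duty = 41656.38 × 1.5% = 624.85
Buyer bears: destination terminal 1022.37 + duty 624.85 = 1647.22
Landed cost = invoice 41656.38 + 1647.22 = 43303.60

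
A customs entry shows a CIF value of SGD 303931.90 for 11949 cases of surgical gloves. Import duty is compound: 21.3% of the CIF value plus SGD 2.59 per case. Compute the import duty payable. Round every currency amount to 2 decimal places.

Import duty: SGD 95685.40

Ad valorem component: 303931.90 × 21.3% = 64737.49
Specific component: 11949 × 2.59 = 30947.91
Import duty = 64737.49 + 30947.91 = 95685.40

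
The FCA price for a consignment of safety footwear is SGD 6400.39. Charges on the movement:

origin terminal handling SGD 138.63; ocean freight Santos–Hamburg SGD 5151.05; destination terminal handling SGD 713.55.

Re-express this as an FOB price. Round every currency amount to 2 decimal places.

FOB price: SGD 6539.02

Not relevant to the conversion: destination terminal, freight — on the buyer under both terms; not part of either seller's price.
From FCA to FOB, the seller additionally bears: origin terminal.
FOB price = 6400.39 + 138.63 = 6539.02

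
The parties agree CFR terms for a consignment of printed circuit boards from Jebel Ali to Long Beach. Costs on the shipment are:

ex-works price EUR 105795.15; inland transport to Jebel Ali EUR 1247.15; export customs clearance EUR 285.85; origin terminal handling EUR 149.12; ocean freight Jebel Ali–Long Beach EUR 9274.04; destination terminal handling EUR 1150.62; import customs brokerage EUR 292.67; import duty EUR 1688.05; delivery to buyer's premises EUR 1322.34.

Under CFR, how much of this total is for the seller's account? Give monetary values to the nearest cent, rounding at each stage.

CFR: the seller pays costs through ocean freight to the destination port, but not insurance.
Seller's account: goods 105795.15 + inland to port 1247.15 + export clearance 285.85 + origin terminal 149.12 + freight 9274.04 = 116751.31
Buyer's account: destination terminal 1150.62 + brokerage 292.67 + duty 1688.05 + delivery 1322.34 = 4453.68

Seller's account: EUR 116751.31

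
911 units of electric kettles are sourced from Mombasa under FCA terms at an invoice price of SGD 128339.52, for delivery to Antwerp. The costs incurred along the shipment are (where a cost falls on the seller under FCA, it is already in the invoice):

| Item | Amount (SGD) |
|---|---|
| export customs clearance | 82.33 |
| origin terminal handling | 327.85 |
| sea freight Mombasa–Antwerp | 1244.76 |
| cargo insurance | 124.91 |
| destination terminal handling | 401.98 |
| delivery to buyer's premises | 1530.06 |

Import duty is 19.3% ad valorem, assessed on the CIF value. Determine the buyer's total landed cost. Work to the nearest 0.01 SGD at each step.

Total landed cost: SGD 157066.23

FCA: the seller delivers export-cleared goods to the carrier; the buyer bears costs from that point.
Already in the invoice (seller's account under FCA): export clearance — exclude.
CIF value = FCA price + origin terminal + freight + insurance = 128339.52 + 327.85 + 1244.76 + 124.91 = 130037.04
Import duty = 130037.04 × 19.3% = 25097.15
Buyer bears: origin terminal 327.85 + freight 1244.76 + insurance 124.91 + destination terminal 401.98 + delivery 1530.06 + duty 25097.15 = 28726.71
Landed cost = invoice 128339.52 + 28726.71 = 157066.23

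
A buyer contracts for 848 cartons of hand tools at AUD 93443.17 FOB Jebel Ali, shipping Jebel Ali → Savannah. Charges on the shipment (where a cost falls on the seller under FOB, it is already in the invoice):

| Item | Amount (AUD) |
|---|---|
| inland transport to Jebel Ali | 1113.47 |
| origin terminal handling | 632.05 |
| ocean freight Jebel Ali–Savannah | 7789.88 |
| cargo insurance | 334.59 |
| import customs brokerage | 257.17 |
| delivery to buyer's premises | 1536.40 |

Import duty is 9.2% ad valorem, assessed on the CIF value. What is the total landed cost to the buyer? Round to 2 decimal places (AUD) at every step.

Total landed cost: AUD 112705.43

FOB: the seller bears costs until goods are on board at the origin port; the buyer bears freight, insurance and all costs thereafter.
Already in the invoice (seller's account under FOB): inland to port, origin terminal — exclude.
CIF value = FOB price + freight + insurance = 93443.17 + 7789.88 + 334.59 = 101567.64
Import duty = 101567.64 × 9.2% = 9344.22
Buyer bears: freight 7789.88 + insurance 334.59 + brokerage 257.17 + delivery 1536.40 + duty 9344.22 = 19262.26
Landed cost = invoice 93443.17 + 19262.26 = 112705.43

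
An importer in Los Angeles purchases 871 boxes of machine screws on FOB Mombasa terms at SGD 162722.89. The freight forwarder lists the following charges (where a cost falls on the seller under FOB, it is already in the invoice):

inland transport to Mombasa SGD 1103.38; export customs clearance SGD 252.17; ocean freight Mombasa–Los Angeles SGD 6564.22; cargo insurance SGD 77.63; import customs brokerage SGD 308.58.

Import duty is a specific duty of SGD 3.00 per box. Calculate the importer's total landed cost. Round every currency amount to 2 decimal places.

Total landed cost: SGD 172286.32

FOB: the seller bears costs until goods are on board at the origin port; the buyer bears freight, insurance and all costs thereafter.
Already in the invoice (seller's account under FOB): inland to port, export clearance — exclude.
CIF value = FOB price + freight + insurance = 162722.89 + 6564.22 + 77.63 = 169364.74
Import duty = 871 × 3.00 = 2613.00
Buyer bears: freight 6564.22 + insurance 77.63 + brokerage 308.58 + duty 2613.00 = 9563.43
Landed cost = invoice 162722.89 + 9563.43 = 172286.32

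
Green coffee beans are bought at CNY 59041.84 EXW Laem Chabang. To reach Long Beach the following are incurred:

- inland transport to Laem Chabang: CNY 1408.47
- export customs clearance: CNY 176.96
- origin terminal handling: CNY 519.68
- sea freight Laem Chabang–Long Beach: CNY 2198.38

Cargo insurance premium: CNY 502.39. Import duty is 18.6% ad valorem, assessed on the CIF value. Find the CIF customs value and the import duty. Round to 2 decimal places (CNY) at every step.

CIF value: CNY 63847.72; import duty: CNY 11875.68

CIF = EXW price + pre-shipment costs + freight + insurance
CIF = 59041.84 + 1408.47 + 176.96 + 519.68 + 2198.38 + 502.39 = 63847.72
Import duty = 63847.72 × 18.6% = 11875.68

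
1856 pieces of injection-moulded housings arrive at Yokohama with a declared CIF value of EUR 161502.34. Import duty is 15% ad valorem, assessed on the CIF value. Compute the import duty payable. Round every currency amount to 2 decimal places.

Import duty: EUR 24225.35

Import duty = 161502.34 × 15% = 24225.35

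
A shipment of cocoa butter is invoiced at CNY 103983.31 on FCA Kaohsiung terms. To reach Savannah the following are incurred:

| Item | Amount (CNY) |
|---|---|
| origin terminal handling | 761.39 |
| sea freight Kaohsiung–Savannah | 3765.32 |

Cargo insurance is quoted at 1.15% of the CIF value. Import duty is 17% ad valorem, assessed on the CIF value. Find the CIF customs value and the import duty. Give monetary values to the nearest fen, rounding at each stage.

CIF value: CNY 109772.40; import duty: CNY 18661.31

Let C be the CIF value. C = FCA price + pre-shipment costs + freight + 1.15% × C
C − 1.15% × C = 103983.31 + 761.39 + 3765.32
0.9885 × C = 108510.02
C = 108510.02 / 0.9885 = 109772.40
Insurance premium = 1.15% × 109772.40 = 1262.38
Import duty = 109772.40 × 17% = 18661.31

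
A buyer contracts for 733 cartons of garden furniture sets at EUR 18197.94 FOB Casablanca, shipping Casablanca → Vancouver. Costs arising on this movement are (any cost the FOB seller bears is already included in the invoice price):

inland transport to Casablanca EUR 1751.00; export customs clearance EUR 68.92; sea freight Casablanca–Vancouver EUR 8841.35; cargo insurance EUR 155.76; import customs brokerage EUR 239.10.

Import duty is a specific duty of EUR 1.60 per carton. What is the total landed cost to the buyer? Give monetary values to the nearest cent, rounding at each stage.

Total landed cost: EUR 28606.95

FOB: the seller bears costs until goods are on board at the origin port; the buyer bears freight, insurance and all costs thereafter.
Already in the invoice (seller's account under FOB): inland to port, export clearance — exclude.
CIF value = FOB price + freight + insurance = 18197.94 + 8841.35 + 155.76 = 27195.05
Import duty = 733 × 1.60 = 1172.80
Buyer bears: freight 8841.35 + insurance 155.76 + brokerage 239.10 + duty 1172.80 = 10409.01
Landed cost = invoice 18197.94 + 10409.01 = 28606.95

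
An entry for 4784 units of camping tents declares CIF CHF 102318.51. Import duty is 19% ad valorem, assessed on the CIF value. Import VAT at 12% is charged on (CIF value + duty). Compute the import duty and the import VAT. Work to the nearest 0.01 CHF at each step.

Import duty: CHF 19440.52; import VAT: CHF 14611.08

Import duty = 102318.51 × 19% = 19440.52
VAT base = CIF + duty = 102318.51 + 19440.52 = 121759.03
Import VAT = 121759.03 × 12% = 14611.08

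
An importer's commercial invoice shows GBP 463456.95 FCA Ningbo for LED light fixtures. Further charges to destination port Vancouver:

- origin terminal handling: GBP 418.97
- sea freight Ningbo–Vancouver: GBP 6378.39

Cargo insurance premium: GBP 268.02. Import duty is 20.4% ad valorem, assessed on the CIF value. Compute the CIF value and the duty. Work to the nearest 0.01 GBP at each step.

CIF = FCA price + pre-shipment costs + freight + insurance
CIF = 463456.95 + 418.97 + 6378.39 + 268.02 = 470522.33
Import duty = 470522.33 × 20.4% = 95986.56

CIF value: GBP 470522.33; import duty: GBP 95986.56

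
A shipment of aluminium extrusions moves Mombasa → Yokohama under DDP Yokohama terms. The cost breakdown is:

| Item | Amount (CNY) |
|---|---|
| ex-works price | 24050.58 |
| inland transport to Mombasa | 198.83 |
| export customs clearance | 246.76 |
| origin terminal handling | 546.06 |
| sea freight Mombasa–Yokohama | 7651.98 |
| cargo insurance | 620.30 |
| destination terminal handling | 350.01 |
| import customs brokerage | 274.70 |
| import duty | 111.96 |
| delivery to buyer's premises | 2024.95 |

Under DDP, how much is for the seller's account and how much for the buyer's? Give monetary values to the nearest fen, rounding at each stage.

DDP: the seller bears all costs including import duty.
Seller's account: goods 24050.58 + inland to port 198.83 + export clearance 246.76 + origin terminal 546.06 + freight 7651.98 + insurance 620.30 + destination terminal 350.01 + brokerage 274.70 + duty 111.96 + delivery 2024.95 = 36076.13
Buyer's account: 0.00

Seller: CNY 36076.13; buyer: CNY 0.00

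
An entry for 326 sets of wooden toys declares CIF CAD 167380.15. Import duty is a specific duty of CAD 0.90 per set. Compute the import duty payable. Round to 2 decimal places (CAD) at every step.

Import duty: CAD 293.40

Import duty = 326 × 0.90 = 293.40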